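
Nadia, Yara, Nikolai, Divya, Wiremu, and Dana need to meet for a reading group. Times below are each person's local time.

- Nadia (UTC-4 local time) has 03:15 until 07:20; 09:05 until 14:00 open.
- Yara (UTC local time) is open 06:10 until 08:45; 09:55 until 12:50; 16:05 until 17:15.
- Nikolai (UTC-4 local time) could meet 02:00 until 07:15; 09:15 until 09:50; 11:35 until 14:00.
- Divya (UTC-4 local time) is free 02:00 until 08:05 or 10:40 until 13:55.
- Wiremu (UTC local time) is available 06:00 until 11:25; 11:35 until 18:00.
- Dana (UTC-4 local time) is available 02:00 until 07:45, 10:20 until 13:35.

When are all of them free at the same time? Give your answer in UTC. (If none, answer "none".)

07:15-08:45, 09:55-11:15, 16:05-17:15

Nadia in UTC: 07:15-11:20, 13:05-18:00 (add 4h to convert from UTC-4).
Yara in UTC: 06:10-08:45, 09:55-12:50, 16:05-17:15.
Nikolai in UTC: 06:00-11:15, 13:15-13:50, 15:35-18:00 (add 4h to convert from UTC-4).
Divya in UTC: 06:00-12:05, 14:40-17:55 (add 4h to convert from UTC-4).
Wiremu in UTC: 06:00-11:25, 11:35-18:00.
Dana in UTC: 06:00-11:45, 14:20-17:35 (add 4h to convert from UTC-4).
Nadia ∩ Yara: 07:15-08:45, 09:55-11:20, 16:05-17:15.
Nadia ∩ Yara ∩ Nikolai: 07:15-08:45, 09:55-11:15, 16:05-17:15.
Nadia ∩ Yara ∩ Nikolai ∩ Divya: 07:15-08:45, 09:55-11:15, 16:05-17:15.
Nadia ∩ Yara ∩ Nikolai ∩ Divya ∩ Wiremu: 07:15-08:45, 09:55-11:15, 16:05-17:15.
Nadia ∩ Yara ∩ Nikolai ∩ Divya ∩ Wiremu ∩ Dana: 07:15-08:45, 09:55-11:15, 16:05-17:15.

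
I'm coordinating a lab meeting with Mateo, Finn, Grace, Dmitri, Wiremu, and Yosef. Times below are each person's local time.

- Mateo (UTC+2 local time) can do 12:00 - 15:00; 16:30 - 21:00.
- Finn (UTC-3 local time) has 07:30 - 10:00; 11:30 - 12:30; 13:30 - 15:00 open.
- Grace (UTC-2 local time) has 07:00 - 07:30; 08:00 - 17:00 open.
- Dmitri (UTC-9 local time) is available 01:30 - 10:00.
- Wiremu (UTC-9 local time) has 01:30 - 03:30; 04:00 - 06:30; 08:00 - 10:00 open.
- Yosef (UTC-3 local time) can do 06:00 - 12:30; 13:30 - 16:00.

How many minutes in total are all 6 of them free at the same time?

Mateo in UTC: 10:00-13:00, 14:30-19:00 (subtract 2h to convert from UTC+2).
Finn in UTC: 10:30-13:00, 14:30-15:30, 16:30-18:00 (add 3h to convert from UTC-3).
Grace in UTC: 09:00-09:30, 10:00-19:00 (add 2h to convert from UTC-2).
Dmitri in UTC: 10:30-19:00 (add 9h to convert from UTC-9).
Wiremu in UTC: 10:30-12:30, 13:00-15:30, 17:00-19:00 (add 9h to convert from UTC-9).
Yosef in UTC: 09:00-15:30, 16:30-19:00 (add 3h to convert from UTC-3).
Mateo ∩ Finn: 10:30-13:00, 14:30-15:30, 16:30-18:00.
Mateo ∩ Finn ∩ Grace: 10:30-13:00, 14:30-15:30, 16:30-18:00.
Mateo ∩ Finn ∩ Grace ∩ Dmitri: 10:30-13:00, 14:30-15:30, 16:30-18:00.
Mateo ∩ Finn ∩ Grace ∩ Dmitri ∩ Wiremu: 10:30-12:30, 14:30-15:30, 17:00-18:00.
Mateo ∩ Finn ∩ Grace ∩ Dmitri ∩ Wiremu ∩ Yosef: 10:30-12:30, 14:30-15:30, 17:00-18:00.
Summing the common windows: 120 + 60 + 60 = 240 minutes.

240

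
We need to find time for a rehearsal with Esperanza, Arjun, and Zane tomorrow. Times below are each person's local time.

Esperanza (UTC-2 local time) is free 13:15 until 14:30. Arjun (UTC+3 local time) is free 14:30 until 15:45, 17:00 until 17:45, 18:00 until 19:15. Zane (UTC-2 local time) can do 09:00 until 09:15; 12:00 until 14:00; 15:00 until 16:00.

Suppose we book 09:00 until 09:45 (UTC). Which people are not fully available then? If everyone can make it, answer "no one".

Arjun, Esperanza, Zane

Esperanza in UTC: 15:15-16:30 (add 2h to convert from UTC-2).
Arjun in UTC: 11:30-12:45, 14:00-14:45, 15:00-16:15 (subtract 3h to convert from UTC+3).
Zane in UTC: 11:00-11:15, 14:00-16:00, 17:00-18:00 (add 2h to convert from UTC-2).
Esperanza: not fully free for 09:00-09:45. Arjun: not fully free for 09:00-09:45. Zane: not fully free for 09:00-09:45.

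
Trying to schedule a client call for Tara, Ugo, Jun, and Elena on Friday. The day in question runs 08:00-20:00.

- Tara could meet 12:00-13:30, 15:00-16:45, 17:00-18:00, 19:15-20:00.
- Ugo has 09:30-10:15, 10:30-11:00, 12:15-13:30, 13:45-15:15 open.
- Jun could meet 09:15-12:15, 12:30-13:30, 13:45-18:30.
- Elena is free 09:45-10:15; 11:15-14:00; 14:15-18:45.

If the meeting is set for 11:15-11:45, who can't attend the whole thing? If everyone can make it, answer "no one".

Tara: not fully free for 11:15-11:45. Ugo: not fully free for 11:15-11:45. Jun: free for 11:15-11:45. Elena: free for 11:15-11:45.

Tara, Ugo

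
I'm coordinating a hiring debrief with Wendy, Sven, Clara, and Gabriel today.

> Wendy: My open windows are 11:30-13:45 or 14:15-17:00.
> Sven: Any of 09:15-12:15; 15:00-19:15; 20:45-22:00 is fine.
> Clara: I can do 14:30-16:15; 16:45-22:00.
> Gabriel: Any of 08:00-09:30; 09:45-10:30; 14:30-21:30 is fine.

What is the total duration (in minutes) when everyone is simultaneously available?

90

Wendy ∩ Sven: 11:30-12:15, 15:00-17:00.
Wendy ∩ Sven ∩ Clara: 15:00-16:15, 16:45-17:00.
Wendy ∩ Sven ∩ Clara ∩ Gabriel: 15:00-16:15, 16:45-17:00.
Summing the common windows: 75 + 15 = 90 minutes.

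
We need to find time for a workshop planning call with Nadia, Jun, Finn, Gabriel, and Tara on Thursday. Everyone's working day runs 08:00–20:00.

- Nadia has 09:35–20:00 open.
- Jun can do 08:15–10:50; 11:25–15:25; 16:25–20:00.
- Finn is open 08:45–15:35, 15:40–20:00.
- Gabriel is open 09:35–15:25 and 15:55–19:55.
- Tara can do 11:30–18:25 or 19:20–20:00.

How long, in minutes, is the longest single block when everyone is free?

235

Nadia ∩ Jun: 09:35-10:50, 11:25-15:25, 16:25-20:00.
Nadia ∩ Jun ∩ Finn: 09:35-10:50, 11:25-15:25, 16:25-20:00.
Nadia ∩ Jun ∩ Finn ∩ Gabriel: 09:35-10:50, 11:25-15:25, 16:25-19:55.
Nadia ∩ Jun ∩ Finn ∩ Gabriel ∩ Tara: 11:30-15:25, 16:25-18:25, 19:20-19:55.
The longest is 11:30-15:25 at 235 minutes.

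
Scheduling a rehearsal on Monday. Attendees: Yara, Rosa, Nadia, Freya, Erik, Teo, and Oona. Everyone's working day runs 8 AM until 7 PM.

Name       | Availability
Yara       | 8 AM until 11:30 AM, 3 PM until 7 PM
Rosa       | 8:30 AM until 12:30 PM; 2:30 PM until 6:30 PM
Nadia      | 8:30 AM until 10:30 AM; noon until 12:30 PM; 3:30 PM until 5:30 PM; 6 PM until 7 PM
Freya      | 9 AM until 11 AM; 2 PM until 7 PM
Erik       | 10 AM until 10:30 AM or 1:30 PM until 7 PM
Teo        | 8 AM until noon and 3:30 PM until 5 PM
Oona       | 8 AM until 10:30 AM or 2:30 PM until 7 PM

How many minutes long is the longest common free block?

Yara ∩ Rosa: 08:30-11:30, 15:00-18:30.
Yara ∩ Rosa ∩ Nadia: 08:30-10:30, 15:30-17:30, 18:00-18:30.
Yara ∩ Rosa ∩ Nadia ∩ Freya: 09:00-10:30, 15:30-17:30, 18:00-18:30.
Yara ∩ Rosa ∩ Nadia ∩ Freya ∩ Erik: 10:00-10:30, 15:30-17:30, 18:00-18:30.
Yara ∩ Rosa ∩ Nadia ∩ Freya ∩ Erik ∩ Teo: 10:00-10:30, 15:30-17:00.
Yara ∩ Rosa ∩ Nadia ∩ Freya ∩ Erik ∩ Teo ∩ Oona: 10:00-10:30, 15:30-17:00.
So the common availability across everyone is 10:00-10:30, 15:30-17:00.
The longest is 15:30-17:00 at 90 minutes.

90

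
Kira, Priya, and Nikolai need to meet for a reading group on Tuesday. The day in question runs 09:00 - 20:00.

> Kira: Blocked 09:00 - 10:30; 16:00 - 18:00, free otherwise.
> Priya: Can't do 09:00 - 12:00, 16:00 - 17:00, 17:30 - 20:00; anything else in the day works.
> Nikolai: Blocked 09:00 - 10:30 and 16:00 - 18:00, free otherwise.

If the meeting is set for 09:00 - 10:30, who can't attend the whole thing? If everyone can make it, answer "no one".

Kira free: 10:30-16:00, 18:00-20:00 (invert busy blocks within the working day).
Priya free: 12:00-16:00, 17:00-17:30 (invert busy blocks within the working day).
Nikolai free: 10:30-16:00, 18:00-20:00 (invert busy blocks within the working day).
Kira: not fully free for 09:00-10:30. Priya: not fully free for 09:00-10:30. Nikolai: not fully free for 09:00-10:30.

Kira, Nikolai, Priya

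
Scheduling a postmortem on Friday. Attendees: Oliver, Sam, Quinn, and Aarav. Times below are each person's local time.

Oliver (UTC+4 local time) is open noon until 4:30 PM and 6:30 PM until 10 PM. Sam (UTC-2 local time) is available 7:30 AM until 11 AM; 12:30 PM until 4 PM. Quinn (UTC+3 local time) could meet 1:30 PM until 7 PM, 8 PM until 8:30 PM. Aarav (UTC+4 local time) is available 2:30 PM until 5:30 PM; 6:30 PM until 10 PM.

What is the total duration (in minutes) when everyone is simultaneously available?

240

Oliver in UTC: 08:00-12:30, 14:30-18:00 (subtract 4h to convert from UTC+4).
Sam in UTC: 09:30-13:00, 14:30-18:00 (add 2h to convert from UTC-2).
Quinn in UTC: 10:30-16:00, 17:00-17:30 (subtract 3h to convert from UTC+3).
Aarav in UTC: 10:30-13:30, 14:30-18:00 (subtract 4h to convert from UTC+4).
Oliver ∩ Sam: 09:30-12:30, 14:30-18:00.
Oliver ∩ Sam ∩ Quinn: 10:30-12:30, 14:30-16:00, 17:00-17:30.
Oliver ∩ Sam ∩ Quinn ∩ Aarav: 10:30-12:30, 14:30-16:00, 17:00-17:30.
So the common availability across everyone is 10:30-12:30, 14:30-16:00, 17:00-17:30.
Summing the common windows: 120 + 90 + 30 = 240 minutes.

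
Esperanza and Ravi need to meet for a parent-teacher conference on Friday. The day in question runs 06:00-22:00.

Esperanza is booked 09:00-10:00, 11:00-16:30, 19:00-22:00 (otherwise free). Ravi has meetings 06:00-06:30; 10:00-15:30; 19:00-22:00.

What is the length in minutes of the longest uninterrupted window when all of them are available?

150

Esperanza free: 06:00-09:00, 10:00-11:00, 16:30-19:00 (invert busy blocks within the working day).
Ravi free: 06:30-10:00, 15:30-19:00 (invert busy blocks within the working day).
Esperanza ∩ Ravi: 06:30-09:00, 16:30-19:00.
The longest is 06:30-09:00 at 150 minutes.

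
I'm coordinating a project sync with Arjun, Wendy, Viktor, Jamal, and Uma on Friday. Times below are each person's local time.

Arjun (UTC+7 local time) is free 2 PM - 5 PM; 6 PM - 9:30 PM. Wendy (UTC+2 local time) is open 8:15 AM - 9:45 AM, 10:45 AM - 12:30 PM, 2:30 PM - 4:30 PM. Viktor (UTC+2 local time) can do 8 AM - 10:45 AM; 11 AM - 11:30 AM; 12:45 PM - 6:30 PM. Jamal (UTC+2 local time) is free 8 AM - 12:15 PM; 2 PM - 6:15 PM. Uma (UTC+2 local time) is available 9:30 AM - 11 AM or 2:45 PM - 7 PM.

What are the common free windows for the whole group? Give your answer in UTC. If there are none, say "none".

Arjun in UTC: 07:00-10:00, 11:00-14:30 (subtract 7h to convert from UTC+7).
Wendy in UTC: 06:15-07:45, 08:45-10:30, 12:30-14:30 (subtract 2h to convert from UTC+2).
Viktor in UTC: 06:00-08:45, 09:00-09:30, 10:45-16:30 (subtract 2h to convert from UTC+2).
Jamal in UTC: 06:00-10:15, 12:00-16:15 (subtract 2h to convert from UTC+2).
Uma in UTC: 07:30-09:00, 12:45-17:00 (subtract 2h to convert from UTC+2).
Arjun ∩ Wendy: 07:00-07:45, 08:45-10:00, 12:30-14:30.
Arjun ∩ Wendy ∩ Viktor: 07:00-07:45, 09:00-09:30, 12:30-14:30.
Arjun ∩ Wendy ∩ Viktor ∩ Jamal: 07:00-07:45, 09:00-09:30, 12:30-14:30.
Arjun ∩ Wendy ∩ Viktor ∩ Jamal ∩ Uma: 07:30-07:45, 12:45-14:30.

07:30-07:45, 12:45-14:30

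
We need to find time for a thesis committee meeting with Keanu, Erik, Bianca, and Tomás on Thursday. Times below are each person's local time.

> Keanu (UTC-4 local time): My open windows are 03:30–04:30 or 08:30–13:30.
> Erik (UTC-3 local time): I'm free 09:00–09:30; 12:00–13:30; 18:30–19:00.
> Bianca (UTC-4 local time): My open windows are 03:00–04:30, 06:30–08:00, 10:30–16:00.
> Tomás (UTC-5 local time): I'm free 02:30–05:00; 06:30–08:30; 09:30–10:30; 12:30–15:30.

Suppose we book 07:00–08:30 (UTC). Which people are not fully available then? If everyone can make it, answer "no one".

Keanu in UTC: 07:30-08:30, 12:30-17:30 (add 4h to convert from UTC-4).
Erik in UTC: 12:00-12:30, 15:00-16:30, 21:30-22:00 (add 3h to convert from UTC-3).
Bianca in UTC: 07:00-08:30, 10:30-12:00, 14:30-20:00 (add 4h to convert from UTC-4).
Tomás in UTC: 07:30-10:00, 11:30-13:30, 14:30-15:30, 17:30-20:30 (add 5h to convert from UTC-5).
Keanu: not fully free for 07:00-08:30. Erik: not fully free for 07:00-08:30. Bianca: free for 07:00-08:30. Tomás: not fully free for 07:00-08:30.

Erik, Keanu, Tomás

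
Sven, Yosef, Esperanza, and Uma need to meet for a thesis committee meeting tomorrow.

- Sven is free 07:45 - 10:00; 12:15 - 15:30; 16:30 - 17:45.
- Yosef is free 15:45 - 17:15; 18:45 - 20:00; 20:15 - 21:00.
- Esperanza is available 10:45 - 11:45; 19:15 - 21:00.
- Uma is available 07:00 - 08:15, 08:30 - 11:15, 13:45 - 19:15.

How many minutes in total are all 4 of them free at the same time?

0

Sven ∩ Yosef: 16:30-17:15.
Sven ∩ Yosef ∩ Esperanza: ∅.
Sven ∩ Yosef ∩ Esperanza ∩ Uma: ∅.
There is no time when everyone is free.
There is no common window, so the total is 0 minutes.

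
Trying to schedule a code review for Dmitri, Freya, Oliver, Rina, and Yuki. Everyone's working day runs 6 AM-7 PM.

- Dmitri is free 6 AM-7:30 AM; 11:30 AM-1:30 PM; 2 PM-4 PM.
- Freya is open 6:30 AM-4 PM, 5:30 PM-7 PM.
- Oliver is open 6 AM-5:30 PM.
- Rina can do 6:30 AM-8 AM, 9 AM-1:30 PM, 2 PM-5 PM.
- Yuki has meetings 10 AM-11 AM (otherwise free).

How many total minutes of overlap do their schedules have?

Dmitri free: 06:00-07:30, 11:30-13:30, 14:00-16:00.
Freya free: 06:30-16:00, 17:30-19:00.
Oliver free: 06:00-17:30.
Rina free: 06:30-08:00, 09:00-13:30, 14:00-17:00.
Yuki free: 06:00-10:00, 11:00-19:00 (invert busy blocks within the working day).
Dmitri ∩ Freya: 06:30-07:30, 11:30-13:30, 14:00-16:00.
Dmitri ∩ Freya ∩ Oliver: 06:30-07:30, 11:30-13:30, 14:00-16:00.
Dmitri ∩ Freya ∩ Oliver ∩ Rina: 06:30-07:30, 11:30-13:30, 14:00-16:00.
Dmitri ∩ Freya ∩ Oliver ∩ Rina ∩ Yuki: 06:30-07:30, 11:30-13:30, 14:00-16:00.
So the common availability across everyone is 06:30-07:30, 11:30-13:30, 14:00-16:00.
Summing the common windows: 60 + 120 + 120 = 300 minutes.

300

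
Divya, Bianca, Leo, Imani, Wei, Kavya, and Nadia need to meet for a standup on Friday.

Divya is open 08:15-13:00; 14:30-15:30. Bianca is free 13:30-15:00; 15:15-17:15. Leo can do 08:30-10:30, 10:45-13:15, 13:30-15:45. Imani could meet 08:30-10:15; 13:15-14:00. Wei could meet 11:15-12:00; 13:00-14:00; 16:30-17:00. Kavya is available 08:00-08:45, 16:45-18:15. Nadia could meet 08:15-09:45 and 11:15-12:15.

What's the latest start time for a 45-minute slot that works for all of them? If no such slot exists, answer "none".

Divya ∩ Bianca: 14:30-15:00, 15:15-15:30.
Divya ∩ Bianca ∩ Leo: 14:30-15:00, 15:15-15:30.
Divya ∩ Bianca ∩ Leo ∩ Imani: ∅.
Divya ∩ Bianca ∩ Leo ∩ Imani ∩ Wei: ∅.
Divya ∩ Bianca ∩ Leo ∩ Imani ∩ Wei ∩ Kavya: ∅.
Divya ∩ Bianca ∩ Leo ∩ Imani ∩ Wei ∩ Kavya ∩ Nadia: ∅.
There is no time when everyone is free.
No common window is at least 45 minutes long.

none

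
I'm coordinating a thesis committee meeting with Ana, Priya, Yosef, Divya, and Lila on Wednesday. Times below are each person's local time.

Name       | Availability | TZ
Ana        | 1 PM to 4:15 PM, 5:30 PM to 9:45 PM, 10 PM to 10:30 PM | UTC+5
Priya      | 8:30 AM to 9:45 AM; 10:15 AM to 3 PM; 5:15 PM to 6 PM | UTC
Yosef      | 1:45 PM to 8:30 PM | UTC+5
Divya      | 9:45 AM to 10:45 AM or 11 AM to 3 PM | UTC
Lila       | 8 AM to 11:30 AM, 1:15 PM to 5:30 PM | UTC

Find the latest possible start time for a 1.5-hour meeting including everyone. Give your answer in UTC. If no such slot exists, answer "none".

Ana in UTC: 08:00-11:15, 12:30-16:45, 17:00-17:30 (subtract 5h to convert from UTC+5).
Priya in UTC: 08:30-09:45, 10:15-15:00, 17:15-18:00.
Yosef in UTC: 08:45-15:30 (subtract 5h to convert from UTC+5).
Divya in UTC: 09:45-10:45, 11:00-15:00.
Lila in UTC: 08:00-11:30, 13:15-17:30.
Ana ∩ Priya: 08:30-09:45, 10:15-11:15, 12:30-15:00, 17:15-17:30.
Ana ∩ Priya ∩ Yosef: 08:45-09:45, 10:15-11:15, 12:30-15:00.
Ana ∩ Priya ∩ Yosef ∩ Divya: 10:15-10:45, 11:00-11:15, 12:30-15:00.
Ana ∩ Priya ∩ Yosef ∩ Divya ∩ Lila: 10:15-10:45, 11:00-11:15, 13:15-15:00.
Those are the intersection windows.
The last common window of at least 90 minutes is 13:15-15:00; a 90-minute meeting can start as late as 13:30 and still end by 15:00.

13:30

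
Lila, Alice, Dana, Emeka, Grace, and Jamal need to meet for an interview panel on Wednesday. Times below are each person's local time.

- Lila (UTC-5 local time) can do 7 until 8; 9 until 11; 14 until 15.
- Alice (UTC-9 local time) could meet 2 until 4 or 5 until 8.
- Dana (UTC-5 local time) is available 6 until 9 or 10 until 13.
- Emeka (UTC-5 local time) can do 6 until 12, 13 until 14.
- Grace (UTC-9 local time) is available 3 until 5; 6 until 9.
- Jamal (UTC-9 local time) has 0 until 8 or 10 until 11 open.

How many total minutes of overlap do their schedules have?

120

Lila in UTC: 12:00-13:00, 14:00-16:00, 19:00-20:00 (add 5h to convert from UTC-5).
Alice in UTC: 11:00-13:00, 14:00-17:00 (add 9h to convert from UTC-9).
Dana in UTC: 11:00-14:00, 15:00-18:00 (add 5h to convert from UTC-5).
Emeka in UTC: 11:00-17:00, 18:00-19:00 (add 5h to convert from UTC-5).
Grace in UTC: 12:00-14:00, 15:00-18:00 (add 9h to convert from UTC-9).
Jamal in UTC: 09:00-17:00, 19:00-20:00 (add 9h to convert from UTC-9).
Lila ∩ Alice: 12:00-13:00, 14:00-16:00.
Lila ∩ Alice ∩ Dana: 12:00-13:00, 15:00-16:00.
Lila ∩ Alice ∩ Dana ∩ Emeka: 12:00-13:00, 15:00-16:00.
Lila ∩ Alice ∩ Dana ∩ Emeka ∩ Grace: 12:00-13:00, 15:00-16:00.
Lila ∩ Alice ∩ Dana ∩ Emeka ∩ Grace ∩ Jamal: 12:00-13:00, 15:00-16:00.
Those are the intersection windows.
Summing the common windows: 60 + 60 = 120 minutes.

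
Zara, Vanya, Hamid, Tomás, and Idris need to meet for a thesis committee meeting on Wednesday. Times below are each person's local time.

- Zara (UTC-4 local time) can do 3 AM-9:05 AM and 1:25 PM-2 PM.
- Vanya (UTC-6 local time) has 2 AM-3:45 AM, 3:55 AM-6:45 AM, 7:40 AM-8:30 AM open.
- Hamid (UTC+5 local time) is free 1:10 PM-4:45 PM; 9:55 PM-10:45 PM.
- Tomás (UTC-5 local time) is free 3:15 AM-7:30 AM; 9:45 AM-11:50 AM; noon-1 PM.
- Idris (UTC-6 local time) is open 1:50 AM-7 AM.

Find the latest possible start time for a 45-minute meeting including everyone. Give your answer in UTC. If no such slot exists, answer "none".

Zara in UTC: 07:00-13:05, 17:25-18:00 (add 4h to convert from UTC-4).
Vanya in UTC: 08:00-09:45, 09:55-12:45, 13:40-14:30 (add 6h to convert from UTC-6).
Hamid in UTC: 08:10-11:45, 16:55-17:45 (subtract 5h to convert from UTC+5).
Tomás in UTC: 08:15-12:30, 14:45-16:50, 17:00-18:00 (add 5h to convert from UTC-5).
Idris in UTC: 07:50-13:00 (add 6h to convert from UTC-6).
Zara ∩ Vanya: 08:00-09:45, 09:55-12:45.
Zara ∩ Vanya ∩ Hamid: 08:10-09:45, 09:55-11:45.
Zara ∩ Vanya ∩ Hamid ∩ Tomás: 08:15-09:45, 09:55-11:45.
Zara ∩ Vanya ∩ Hamid ∩ Tomás ∩ Idris: 08:15-09:45, 09:55-11:45.
The last common window of at least 45 minutes is 09:55-11:45; a 45-minute meeting can start as late as 11:00 and still end by 11:45.

11:00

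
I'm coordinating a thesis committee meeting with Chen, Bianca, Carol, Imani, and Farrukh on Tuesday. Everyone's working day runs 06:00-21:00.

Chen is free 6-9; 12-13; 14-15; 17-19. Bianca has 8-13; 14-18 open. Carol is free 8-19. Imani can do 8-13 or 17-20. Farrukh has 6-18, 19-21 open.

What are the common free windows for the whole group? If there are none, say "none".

Chen ∩ Bianca: 08:00-09:00, 12:00-13:00, 14:00-15:00, 17:00-18:00.
Chen ∩ Bianca ∩ Carol: 08:00-09:00, 12:00-13:00, 14:00-15:00, 17:00-18:00.
Chen ∩ Bianca ∩ Carol ∩ Imani: 08:00-09:00, 12:00-13:00, 17:00-18:00.
Chen ∩ Bianca ∩ Carol ∩ Imani ∩ Farrukh: 08:00-09:00, 12:00-13:00, 17:00-18:00.
Those are the intersection windows.

08:00-09:00, 12:00-13:00, 17:00-18:00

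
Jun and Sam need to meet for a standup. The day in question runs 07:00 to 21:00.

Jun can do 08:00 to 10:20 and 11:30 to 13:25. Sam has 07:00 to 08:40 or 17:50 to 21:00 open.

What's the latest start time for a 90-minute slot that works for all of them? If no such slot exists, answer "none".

none

Jun ∩ Sam: 08:00-08:40.
No common window is at least 90 minutes long.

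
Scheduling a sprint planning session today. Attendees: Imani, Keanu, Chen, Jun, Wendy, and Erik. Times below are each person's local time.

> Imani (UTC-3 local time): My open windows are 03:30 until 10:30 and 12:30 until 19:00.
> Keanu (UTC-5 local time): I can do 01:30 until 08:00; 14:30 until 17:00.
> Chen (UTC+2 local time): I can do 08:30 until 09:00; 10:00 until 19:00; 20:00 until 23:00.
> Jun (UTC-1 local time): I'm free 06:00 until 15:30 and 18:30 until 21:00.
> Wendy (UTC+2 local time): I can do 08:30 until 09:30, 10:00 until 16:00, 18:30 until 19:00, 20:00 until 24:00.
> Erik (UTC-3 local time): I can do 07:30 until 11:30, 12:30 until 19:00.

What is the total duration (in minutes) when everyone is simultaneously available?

240

Imani in UTC: 06:30-13:30, 15:30-22:00 (add 3h to convert from UTC-3).
Keanu in UTC: 06:30-13:00, 19:30-22:00 (add 5h to convert from UTC-5).
Chen in UTC: 06:30-07:00, 08:00-17:00, 18:00-21:00 (subtract 2h to convert from UTC+2).
Jun in UTC: 07:00-16:30, 19:30-22:00 (add 1h to convert from UTC-1).
Wendy in UTC: 06:30-07:30, 08:00-14:00, 16:30-17:00, 18:00-22:00 (subtract 2h to convert from UTC+2).
Erik in UTC: 10:30-14:30, 15:30-22:00 (add 3h to convert from UTC-3).
Imani ∩ Keanu: 06:30-13:00, 19:30-22:00.
Imani ∩ Keanu ∩ Chen: 06:30-07:00, 08:00-13:00, 19:30-21:00.
Imani ∩ Keanu ∩ Chen ∩ Jun: 08:00-13:00, 19:30-21:00.
Imani ∩ Keanu ∩ Chen ∩ Jun ∩ Wendy: 08:00-13:00, 19:30-21:00.
Imani ∩ Keanu ∩ Chen ∩ Jun ∩ Wendy ∩ Erik: 10:30-13:00, 19:30-21:00.
Summing the common windows: 150 + 90 = 240 minutes.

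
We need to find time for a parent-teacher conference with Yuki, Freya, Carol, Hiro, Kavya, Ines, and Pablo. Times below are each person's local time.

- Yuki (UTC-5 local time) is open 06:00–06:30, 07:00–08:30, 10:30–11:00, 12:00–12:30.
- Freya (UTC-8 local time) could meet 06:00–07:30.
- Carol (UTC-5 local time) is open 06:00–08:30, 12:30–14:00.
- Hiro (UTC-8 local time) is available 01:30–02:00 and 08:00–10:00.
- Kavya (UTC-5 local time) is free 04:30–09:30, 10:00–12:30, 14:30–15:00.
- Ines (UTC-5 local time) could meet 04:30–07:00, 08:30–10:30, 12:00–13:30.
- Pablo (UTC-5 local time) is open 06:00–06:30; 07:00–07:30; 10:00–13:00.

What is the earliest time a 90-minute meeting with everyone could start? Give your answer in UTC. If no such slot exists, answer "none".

none

Yuki in UTC: 11:00-11:30, 12:00-13:30, 15:30-16:00, 17:00-17:30 (add 5h to convert from UTC-5).
Freya in UTC: 14:00-15:30 (add 8h to convert from UTC-8).
Carol in UTC: 11:00-13:30, 17:30-19:00 (add 5h to convert from UTC-5).
Hiro in UTC: 09:30-10:00, 16:00-18:00 (add 8h to convert from UTC-8).
Kavya in UTC: 09:30-14:30, 15:00-17:30, 19:30-20:00 (add 5h to convert from UTC-5).
Ines in UTC: 09:30-12:00, 13:30-15:30, 17:00-18:30 (add 5h to convert from UTC-5).
Pablo in UTC: 11:00-11:30, 12:00-12:30, 15:00-18:00 (add 5h to convert from UTC-5).
Yuki ∩ Freya: ∅.
Yuki ∩ Freya ∩ Carol: ∅.
Yuki ∩ Freya ∩ Carol ∩ Hiro: ∅.
Yuki ∩ Freya ∩ Carol ∩ Hiro ∩ Kavya: ∅.
Yuki ∩ Freya ∩ Carol ∩ Hiro ∩ Kavya ∩ Ines: ∅.
Yuki ∩ Freya ∩ Carol ∩ Hiro ∩ Kavya ∩ Ines ∩ Pablo: ∅.
There is no time when everyone is free.
No common window is at least 90 minutes long.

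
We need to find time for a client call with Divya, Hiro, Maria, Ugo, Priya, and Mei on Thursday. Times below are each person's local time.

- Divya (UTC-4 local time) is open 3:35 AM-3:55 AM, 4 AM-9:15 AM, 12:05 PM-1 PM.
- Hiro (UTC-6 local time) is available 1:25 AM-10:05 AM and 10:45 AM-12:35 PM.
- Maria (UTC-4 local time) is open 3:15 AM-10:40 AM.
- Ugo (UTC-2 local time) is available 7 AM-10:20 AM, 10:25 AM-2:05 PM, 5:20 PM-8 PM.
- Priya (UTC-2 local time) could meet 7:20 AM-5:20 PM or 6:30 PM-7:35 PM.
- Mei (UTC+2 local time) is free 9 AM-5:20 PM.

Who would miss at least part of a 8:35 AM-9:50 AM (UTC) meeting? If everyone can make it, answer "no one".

Priya, Ugo

Divya in UTC: 07:35-07:55, 08:00-13:15, 16:05-17:00 (add 4h to convert from UTC-4).
Hiro in UTC: 07:25-16:05, 16:45-18:35 (add 6h to convert from UTC-6).
Maria in UTC: 07:15-14:40 (add 4h to convert from UTC-4).
Ugo in UTC: 09:00-12:20, 12:25-16:05, 19:20-22:00 (add 2h to convert from UTC-2).
Priya in UTC: 09:20-19:20, 20:30-21:35 (add 2h to convert from UTC-2).
Mei in UTC: 07:00-15:20 (subtract 2h to convert from UTC+2).
Divya: free for 08:35-09:50. Hiro: free for 08:35-09:50. Maria: free for 08:35-09:50. Ugo: not fully free for 08:35-09:50. Priya: not fully free for 08:35-09:50. Mei: free for 08:35-09:50.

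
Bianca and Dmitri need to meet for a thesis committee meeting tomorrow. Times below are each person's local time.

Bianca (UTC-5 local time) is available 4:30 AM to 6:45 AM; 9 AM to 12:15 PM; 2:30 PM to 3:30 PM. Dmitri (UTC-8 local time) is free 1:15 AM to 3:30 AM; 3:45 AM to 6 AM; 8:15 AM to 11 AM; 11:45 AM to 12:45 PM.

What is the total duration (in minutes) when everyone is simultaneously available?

Bianca in UTC: 09:30-11:45, 14:00-17:15, 19:30-20:30 (add 5h to convert from UTC-5).
Dmitri in UTC: 09:15-11:30, 11:45-14:00, 16:15-19:00, 19:45-20:45 (add 8h to convert from UTC-8).
Bianca ∩ Dmitri: 09:30-11:30, 16:15-17:15, 19:45-20:30.
Summing the common windows: 120 + 60 + 45 = 225 minutes.

225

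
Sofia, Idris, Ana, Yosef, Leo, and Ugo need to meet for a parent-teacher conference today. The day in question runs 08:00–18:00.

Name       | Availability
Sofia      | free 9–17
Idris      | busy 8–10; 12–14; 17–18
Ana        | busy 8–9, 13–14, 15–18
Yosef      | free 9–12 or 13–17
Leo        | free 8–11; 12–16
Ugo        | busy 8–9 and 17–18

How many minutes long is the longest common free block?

Sofia free: 09:00-17:00.
Idris free: 10:00-12:00, 14:00-17:00 (invert busy blocks within the working day).
Ana free: 09:00-13:00, 14:00-15:00 (invert busy blocks within the working day).
Yosef free: 09:00-12:00, 13:00-17:00.
Leo free: 08:00-11:00, 12:00-16:00.
Ugo free: 09:00-17:00 (invert busy blocks within the working day).
Sofia ∩ Idris: 10:00-12:00, 14:00-17:00.
Sofia ∩ Idris ∩ Ana: 10:00-12:00, 14:00-15:00.
Sofia ∩ Idris ∩ Ana ∩ Yosef: 10:00-12:00, 14:00-15:00.
Sofia ∩ Idris ∩ Ana ∩ Yosef ∩ Leo: 10:00-11:00, 14:00-15:00.
Sofia ∩ Idris ∩ Ana ∩ Yosef ∩ Leo ∩ Ugo: 10:00-11:00, 14:00-15:00.
The longest is 10:00-11:00 at 60 minutes.

60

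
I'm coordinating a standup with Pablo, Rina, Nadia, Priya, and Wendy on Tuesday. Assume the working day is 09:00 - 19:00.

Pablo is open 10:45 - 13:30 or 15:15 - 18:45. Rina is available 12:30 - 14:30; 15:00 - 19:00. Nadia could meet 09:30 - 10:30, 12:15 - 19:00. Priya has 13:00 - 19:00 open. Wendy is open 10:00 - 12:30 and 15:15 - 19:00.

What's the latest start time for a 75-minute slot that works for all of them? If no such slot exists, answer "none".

17:30

Pablo ∩ Rina: 12:30-13:30, 15:15-18:45.
Pablo ∩ Rina ∩ Nadia: 12:30-13:30, 15:15-18:45.
Pablo ∩ Rina ∩ Nadia ∩ Priya: 13:00-13:30, 15:15-18:45.
Pablo ∩ Rina ∩ Nadia ∩ Priya ∩ Wendy: 15:15-18:45.
The last common window of at least 75 minutes is 15:15-18:45; a 75-minute meeting can start as late as 17:30 and still end by 18:45.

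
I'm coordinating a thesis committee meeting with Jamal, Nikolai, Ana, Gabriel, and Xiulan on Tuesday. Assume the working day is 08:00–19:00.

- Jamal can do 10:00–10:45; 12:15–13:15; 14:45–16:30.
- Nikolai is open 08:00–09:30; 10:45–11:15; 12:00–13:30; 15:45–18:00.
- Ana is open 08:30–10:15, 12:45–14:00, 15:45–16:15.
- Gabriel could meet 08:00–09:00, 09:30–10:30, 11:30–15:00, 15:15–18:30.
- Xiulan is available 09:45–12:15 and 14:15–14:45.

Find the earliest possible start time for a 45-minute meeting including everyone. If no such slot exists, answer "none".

none

Jamal ∩ Nikolai: 12:15-13:15, 15:45-16:30.
Jamal ∩ Nikolai ∩ Ana: 12:45-13:15, 15:45-16:15.
Jamal ∩ Nikolai ∩ Ana ∩ Gabriel: 12:45-13:15, 15:45-16:15.
Jamal ∩ Nikolai ∩ Ana ∩ Gabriel ∩ Xiulan: ∅.
There is no time when everyone is free.
No common window is at least 45 minutes long.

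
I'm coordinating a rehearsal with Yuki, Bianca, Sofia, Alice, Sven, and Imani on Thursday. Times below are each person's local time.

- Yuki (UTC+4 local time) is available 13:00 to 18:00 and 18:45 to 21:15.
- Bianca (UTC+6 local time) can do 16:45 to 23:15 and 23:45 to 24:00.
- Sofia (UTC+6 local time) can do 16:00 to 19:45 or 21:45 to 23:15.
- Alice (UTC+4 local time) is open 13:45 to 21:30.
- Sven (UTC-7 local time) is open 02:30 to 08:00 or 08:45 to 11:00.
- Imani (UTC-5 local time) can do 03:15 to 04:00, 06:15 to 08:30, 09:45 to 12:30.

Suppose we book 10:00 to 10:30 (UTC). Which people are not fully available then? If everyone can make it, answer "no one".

Bianca, Imani

Yuki in UTC: 09:00-14:00, 14:45-17:15 (subtract 4h to convert from UTC+4).
Bianca in UTC: 10:45-17:15, 17:45-18:00 (subtract 6h to convert from UTC+6).
Sofia in UTC: 10:00-13:45, 15:45-17:15 (subtract 6h to convert from UTC+6).
Alice in UTC: 09:45-17:30 (subtract 4h to convert from UTC+4).
Sven in UTC: 09:30-15:00, 15:45-18:00 (add 7h to convert from UTC-7).
Imani in UTC: 08:15-09:00, 11:15-13:30, 14:45-17:30 (add 5h to convert from UTC-5).
Yuki: free for 10:00-10:30. Bianca: not fully free for 10:00-10:30. Sofia: free for 10:00-10:30. Alice: free for 10:00-10:30. Sven: free for 10:00-10:30. Imani: not fully free for 10:00-10:30.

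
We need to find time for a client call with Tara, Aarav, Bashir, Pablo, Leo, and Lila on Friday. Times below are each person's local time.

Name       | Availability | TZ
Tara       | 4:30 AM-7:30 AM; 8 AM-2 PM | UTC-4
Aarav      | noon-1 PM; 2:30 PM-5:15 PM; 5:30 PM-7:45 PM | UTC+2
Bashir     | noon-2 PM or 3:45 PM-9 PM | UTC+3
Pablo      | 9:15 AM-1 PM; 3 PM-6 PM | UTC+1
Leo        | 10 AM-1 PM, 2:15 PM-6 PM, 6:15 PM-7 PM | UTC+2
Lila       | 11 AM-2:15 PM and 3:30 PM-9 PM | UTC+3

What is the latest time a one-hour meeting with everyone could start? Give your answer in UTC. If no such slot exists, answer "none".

14:15

Tara in UTC: 08:30-11:30, 12:00-18:00 (add 4h to convert from UTC-4).
Aarav in UTC: 10:00-11:00, 12:30-15:15, 15:30-17:45 (subtract 2h to convert from UTC+2).
Bashir in UTC: 09:00-11:00, 12:45-18:00 (subtract 3h to convert from UTC+3).
Pablo in UTC: 08:15-12:00, 14:00-17:00 (subtract 1h to convert from UTC+1).
Leo in UTC: 08:00-11:00, 12:15-16:00, 16:15-17:00 (subtract 2h to convert from UTC+2).
Lila in UTC: 08:00-11:15, 12:30-18:00 (subtract 3h to convert from UTC+3).
Tara ∩ Aarav: 10:00-11:00, 12:30-15:15, 15:30-17:45.
Tara ∩ Aarav ∩ Bashir: 10:00-11:00, 12:45-15:15, 15:30-17:45.
Tara ∩ Aarav ∩ Bashir ∩ Pablo: 10:00-11:00, 14:00-15:15, 15:30-17:00.
Tara ∩ Aarav ∩ Bashir ∩ Pablo ∩ Leo: 10:00-11:00, 14:00-15:15, 15:30-16:00, 16:15-17:00.
Tara ∩ Aarav ∩ Bashir ∩ Pablo ∩ Leo ∩ Lila: 10:00-11:00, 14:00-15:15, 15:30-16:00, 16:15-17:00.
Those are the intersection windows.
The last common window of at least 60 minutes is 14:00-15:15; a 60-minute meeting can start as late as 14:15 and still end by 15:15.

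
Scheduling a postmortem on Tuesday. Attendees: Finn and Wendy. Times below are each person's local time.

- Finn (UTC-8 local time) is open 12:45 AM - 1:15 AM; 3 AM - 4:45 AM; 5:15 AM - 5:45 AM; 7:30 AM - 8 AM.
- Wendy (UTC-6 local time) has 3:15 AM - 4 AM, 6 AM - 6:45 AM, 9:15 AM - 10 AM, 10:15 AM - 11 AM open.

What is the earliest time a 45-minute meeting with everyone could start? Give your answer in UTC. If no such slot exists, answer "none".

12:00

Finn in UTC: 08:45-09:15, 11:00-12:45, 13:15-13:45, 15:30-16:00 (add 8h to convert from UTC-8).
Wendy in UTC: 09:15-10:00, 12:00-12:45, 15:15-16:00, 16:15-17:00 (add 6h to convert from UTC-6).
Finn ∩ Wendy: 12:00-12:45, 15:30-16:00.
The first common window of at least 45 minutes is 12:00-12:45, so the earliest start is 12:00.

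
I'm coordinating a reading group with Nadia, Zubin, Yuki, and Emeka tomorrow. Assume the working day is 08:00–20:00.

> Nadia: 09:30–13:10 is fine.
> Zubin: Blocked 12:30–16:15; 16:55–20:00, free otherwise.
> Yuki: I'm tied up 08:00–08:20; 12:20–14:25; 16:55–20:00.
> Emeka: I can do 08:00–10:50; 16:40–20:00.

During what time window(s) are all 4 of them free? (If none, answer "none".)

09:30-10:50

Nadia free: 09:30-13:10.
Zubin free: 08:00-12:30, 16:15-16:55 (invert busy blocks within the working day).
Yuki free: 08:20-12:20, 14:25-16:55 (invert busy blocks within the working day).
Emeka free: 08:00-10:50, 16:40-20:00.
Nadia ∩ Zubin: 09:30-12:30.
Nadia ∩ Zubin ∩ Yuki: 09:30-12:20.
Nadia ∩ Zubin ∩ Yuki ∩ Emeka: 09:30-10:50.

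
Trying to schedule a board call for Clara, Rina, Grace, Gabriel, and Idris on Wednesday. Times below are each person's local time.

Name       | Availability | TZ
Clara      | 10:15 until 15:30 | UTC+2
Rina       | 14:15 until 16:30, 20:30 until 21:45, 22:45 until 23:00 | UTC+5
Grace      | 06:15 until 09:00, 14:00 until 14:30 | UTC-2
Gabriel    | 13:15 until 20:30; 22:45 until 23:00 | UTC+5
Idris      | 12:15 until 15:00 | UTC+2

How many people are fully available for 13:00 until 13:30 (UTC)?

2

Clara in UTC: 08:15-13:30 (subtract 2h to convert from UTC+2).
Rina in UTC: 09:15-11:30, 15:30-16:45, 17:45-18:00 (subtract 5h to convert from UTC+5).
Grace in UTC: 08:15-11:00, 16:00-16:30 (add 2h to convert from UTC-2).
Gabriel in UTC: 08:15-15:30, 17:45-18:00 (subtract 5h to convert from UTC+5).
Idris in UTC: 10:15-13:00 (subtract 2h to convert from UTC+2).
Clara and Gabriel can make the full 13:00-13:30 slot — that's 2.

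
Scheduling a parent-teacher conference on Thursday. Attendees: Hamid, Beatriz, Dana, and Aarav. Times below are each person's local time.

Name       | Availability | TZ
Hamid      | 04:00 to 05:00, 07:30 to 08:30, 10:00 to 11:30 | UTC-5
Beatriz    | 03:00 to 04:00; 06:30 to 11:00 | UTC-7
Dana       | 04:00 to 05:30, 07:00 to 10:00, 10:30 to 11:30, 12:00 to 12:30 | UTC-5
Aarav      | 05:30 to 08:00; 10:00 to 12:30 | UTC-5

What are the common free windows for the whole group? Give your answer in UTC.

Hamid in UTC: 09:00-10:00, 12:30-13:30, 15:00-16:30 (add 5h to convert from UTC-5).
Beatriz in UTC: 10:00-11:00, 13:30-18:00 (add 7h to convert from UTC-7).
Dana in UTC: 09:00-10:30, 12:00-15:00, 15:30-16:30, 17:00-17:30 (add 5h to convert from UTC-5).
Aarav in UTC: 10:30-13:00, 15:00-17:30 (add 5h to convert from UTC-5).
Hamid ∩ Beatriz: 15:00-16:30.
Hamid ∩ Beatriz ∩ Dana: 15:30-16:30.
Hamid ∩ Beatriz ∩ Dana ∩ Aarav: 15:30-16:30.
So the common availability across everyone is 15:30-16:30.

15:30-16:30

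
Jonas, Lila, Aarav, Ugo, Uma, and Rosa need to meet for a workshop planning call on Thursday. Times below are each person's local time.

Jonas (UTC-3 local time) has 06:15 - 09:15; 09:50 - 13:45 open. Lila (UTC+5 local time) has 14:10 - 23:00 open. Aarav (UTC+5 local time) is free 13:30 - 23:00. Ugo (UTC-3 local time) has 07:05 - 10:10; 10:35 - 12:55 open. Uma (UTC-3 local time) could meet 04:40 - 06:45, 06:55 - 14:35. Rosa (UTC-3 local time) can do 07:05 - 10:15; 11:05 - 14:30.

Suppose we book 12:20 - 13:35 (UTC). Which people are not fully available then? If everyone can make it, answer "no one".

Jonas in UTC: 09:15-12:15, 12:50-16:45 (add 3h to convert from UTC-3).
Lila in UTC: 09:10-18:00 (subtract 5h to convert from UTC+5).
Aarav in UTC: 08:30-18:00 (subtract 5h to convert from UTC+5).
Ugo in UTC: 10:05-13:10, 13:35-15:55 (add 3h to convert from UTC-3).
Uma in UTC: 07:40-09:45, 09:55-17:35 (add 3h to convert from UTC-3).
Rosa in UTC: 10:05-13:15, 14:05-17:30 (add 3h to convert from UTC-3).
Jonas: not fully free for 12:20-13:35. Lila: free for 12:20-13:35. Aarav: free for 12:20-13:35. Ugo: not fully free for 12:20-13:35. Uma: free for 12:20-13:35. Rosa: not fully free for 12:20-13:35.

Jonas, Rosa, Ugo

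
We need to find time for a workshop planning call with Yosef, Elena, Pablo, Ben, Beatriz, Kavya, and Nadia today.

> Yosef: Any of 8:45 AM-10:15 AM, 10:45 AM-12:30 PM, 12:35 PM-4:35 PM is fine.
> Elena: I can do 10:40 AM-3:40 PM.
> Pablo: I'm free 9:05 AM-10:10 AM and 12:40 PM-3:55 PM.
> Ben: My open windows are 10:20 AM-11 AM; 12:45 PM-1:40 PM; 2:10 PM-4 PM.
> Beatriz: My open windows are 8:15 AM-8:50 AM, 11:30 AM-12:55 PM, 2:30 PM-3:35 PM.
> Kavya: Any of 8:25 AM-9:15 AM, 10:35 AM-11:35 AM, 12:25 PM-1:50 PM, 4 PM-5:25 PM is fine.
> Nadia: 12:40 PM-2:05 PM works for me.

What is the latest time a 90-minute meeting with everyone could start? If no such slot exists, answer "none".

Yosef ∩ Elena: 10:45-12:30, 12:35-15:40.
Yosef ∩ Elena ∩ Pablo: 12:40-15:40.
Yosef ∩ Elena ∩ Pablo ∩ Ben: 12:45-13:40, 14:10-15:40.
Yosef ∩ Elena ∩ Pablo ∩ Ben ∩ Beatriz: 12:45-12:55, 14:30-15:35.
Yosef ∩ Elena ∩ Pablo ∩ Ben ∩ Beatriz ∩ Kavya: 12:45-12:55.
Yosef ∩ Elena ∩ Pablo ∩ Ben ∩ Beatriz ∩ Kavya ∩ Nadia: 12:45-12:55.
No common window is at least 90 minutes long.

none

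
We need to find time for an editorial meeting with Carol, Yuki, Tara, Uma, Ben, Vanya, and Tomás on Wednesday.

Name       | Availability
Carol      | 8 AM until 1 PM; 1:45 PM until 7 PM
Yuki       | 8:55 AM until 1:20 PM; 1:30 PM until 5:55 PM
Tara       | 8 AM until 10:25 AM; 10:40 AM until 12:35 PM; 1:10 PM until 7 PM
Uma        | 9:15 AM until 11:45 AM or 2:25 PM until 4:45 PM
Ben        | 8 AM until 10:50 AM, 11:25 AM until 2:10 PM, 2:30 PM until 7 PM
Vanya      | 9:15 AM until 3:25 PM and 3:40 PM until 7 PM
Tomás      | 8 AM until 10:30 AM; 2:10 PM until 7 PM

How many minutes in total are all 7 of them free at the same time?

Carol ∩ Yuki: 08:55-13:00, 13:45-17:55.
Carol ∩ Yuki ∩ Tara: 08:55-10:25, 10:40-12:35, 13:45-17:55.
Carol ∩ Yuki ∩ Tara ∩ Uma: 09:15-10:25, 10:40-11:45, 14:25-16:45.
Carol ∩ Yuki ∩ Tara ∩ Uma ∩ Ben: 09:15-10:25, 10:40-10:50, 11:25-11:45, 14:30-16:45.
Carol ∩ Yuki ∩ Tara ∩ Uma ∩ Ben ∩ Vanya: 09:15-10:25, 10:40-10:50, 11:25-11:45, 14:30-15:25, 15:40-16:45.
Carol ∩ Yuki ∩ Tara ∩ Uma ∩ Ben ∩ Vanya ∩ Tomás: 09:15-10:25, 14:30-15:25, 15:40-16:45.
Summing the common windows: 70 + 55 + 65 = 190 minutes.

190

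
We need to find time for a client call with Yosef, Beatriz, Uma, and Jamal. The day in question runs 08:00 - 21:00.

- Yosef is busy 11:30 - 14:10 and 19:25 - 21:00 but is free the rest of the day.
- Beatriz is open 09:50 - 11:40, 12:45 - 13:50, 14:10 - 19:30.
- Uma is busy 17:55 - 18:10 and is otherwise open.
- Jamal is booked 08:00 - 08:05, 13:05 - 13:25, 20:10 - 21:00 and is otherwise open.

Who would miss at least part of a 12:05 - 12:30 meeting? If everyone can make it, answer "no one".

Beatriz, Yosef

Yosef free: 08:00-11:30, 14:10-19:25 (invert busy blocks within the working day).
Beatriz free: 09:50-11:40, 12:45-13:50, 14:10-19:30.
Uma free: 08:00-17:55, 18:10-21:00 (invert busy blocks within the working day).
Jamal free: 08:05-13:05, 13:25-20:10 (invert busy blocks within the working day).
Yosef: not fully free for 12:05-12:30. Beatriz: not fully free for 12:05-12:30. Uma: free for 12:05-12:30. Jamal: free for 12:05-12:30.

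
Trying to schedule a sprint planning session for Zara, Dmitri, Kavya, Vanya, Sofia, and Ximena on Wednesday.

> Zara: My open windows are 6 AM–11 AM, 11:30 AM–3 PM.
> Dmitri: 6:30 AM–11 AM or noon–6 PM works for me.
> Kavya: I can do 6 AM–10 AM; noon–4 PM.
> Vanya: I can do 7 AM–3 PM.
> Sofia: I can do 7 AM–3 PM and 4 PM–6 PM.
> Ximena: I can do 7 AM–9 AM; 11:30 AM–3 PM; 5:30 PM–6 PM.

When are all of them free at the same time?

07:00-09:00, 12:00-15:00

Zara ∩ Dmitri: 06:30-11:00, 12:00-15:00.
Zara ∩ Dmitri ∩ Kavya: 06:30-10:00, 12:00-15:00.
Zara ∩ Dmitri ∩ Kavya ∩ Vanya: 07:00-10:00, 12:00-15:00.
Zara ∩ Dmitri ∩ Kavya ∩ Vanya ∩ Sofia: 07:00-10:00, 12:00-15:00.
Zara ∩ Dmitri ∩ Kavya ∩ Vanya ∩ Sofia ∩ Ximena: 07:00-09:00, 12:00-15:00.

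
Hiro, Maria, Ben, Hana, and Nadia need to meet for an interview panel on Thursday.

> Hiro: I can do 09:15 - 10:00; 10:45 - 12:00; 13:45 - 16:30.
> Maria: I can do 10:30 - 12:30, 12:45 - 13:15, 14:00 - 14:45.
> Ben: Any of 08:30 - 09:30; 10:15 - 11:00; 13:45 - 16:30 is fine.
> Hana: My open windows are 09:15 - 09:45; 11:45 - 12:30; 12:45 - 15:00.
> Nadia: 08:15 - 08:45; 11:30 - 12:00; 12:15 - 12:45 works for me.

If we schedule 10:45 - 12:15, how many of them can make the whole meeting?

1

Maria can make the full 10:45-12:15 slot — that's 1.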